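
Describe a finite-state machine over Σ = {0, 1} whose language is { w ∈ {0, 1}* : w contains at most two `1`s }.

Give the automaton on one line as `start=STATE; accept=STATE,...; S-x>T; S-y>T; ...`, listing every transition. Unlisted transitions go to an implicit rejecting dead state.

start=S0; accept=S0,S1,S2; S0-0>S0; S0-1>S1; S1-0>S1; S1-1>S2; S2-0>S2; S2-1>S3; S3-0>S3; S3-1>S3

Count `1`s, saturating at 3: states S0 through S2 mean 0 through 2 `1`s seen; S3 means more than 2. Each `1` increments (capped at S3); other symbols loop. Accept from {S0, S1, S2}.
4 states suffice.
        0   1  
>* S0   S0  S1 
 * S1   S1  S2 
 * S2   S2  S3 
   S3   S3  S3 
(> = start, * = accepting)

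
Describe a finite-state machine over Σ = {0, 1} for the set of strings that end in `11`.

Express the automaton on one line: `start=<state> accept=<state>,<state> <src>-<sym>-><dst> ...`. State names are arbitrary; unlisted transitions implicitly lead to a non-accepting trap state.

Let each state record the length of the longest suffix of the input read so far that is also a prefix of `11`. S1 means the last symbol is `1`; S2 means the last 2 symbols are `11`. Accept only at S2, where the string currently ends in `11`.
A 3-state machine:
        0   1  
>  S0   S0  S1 
   S1   S0  S2 
 * S2   S0  S2 
(> = start, * = accepting)

start=S0 accept=S2 S0-0->S0 S0-1->S1 S1-0->S0 S1-1->S2 S2-0->S0 S2-1->S2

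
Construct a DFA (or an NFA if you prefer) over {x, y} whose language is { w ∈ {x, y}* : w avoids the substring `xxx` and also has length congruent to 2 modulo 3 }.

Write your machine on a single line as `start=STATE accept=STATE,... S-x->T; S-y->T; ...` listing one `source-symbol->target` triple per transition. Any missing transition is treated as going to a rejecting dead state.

start=A; accept=D,E,F; A-x->B; A-y->C; B-x->D; B-y->E; C-x->F; C-y->E; D-x->G; D-y->A; E-x->H; E-y->A; F-x->I; F-y->A; G-x->J; G-y->J; H-x->K; H-y->C; I-x->J; I-y->C; J-x->L; J-y->L; K-x->L; K-y->E; L-x->G; L-y->G

Build one automaton per condition and run them in lockstep. The first has 4 states tracking partial matches of the forbidden pattern `xxx`; the second has 3 states tracking the input length modulo 3. A product state is a pair (one from each), accepting exactly when both do.
A 12-state machine:
       x  y 
>  A   B  C 
   B   D  E 
   C   F  E 
 * D   G  A 
 * E   H  A 
 * F   I  A 
   G   J  J 
   H   K  C 
   I   J  C 
   J   L  L 
   K   L  E 
   L   G  G 
(> = start, * = accepting)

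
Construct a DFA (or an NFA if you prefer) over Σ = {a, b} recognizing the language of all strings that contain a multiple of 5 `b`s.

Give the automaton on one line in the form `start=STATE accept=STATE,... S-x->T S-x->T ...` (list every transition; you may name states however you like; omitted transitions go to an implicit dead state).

start=q0 accept=q0 q0-a->q0 q0-b->q1 q1-a->q1 q1-b->q2 q2-a->q2 q2-b->q3 q3-a->q3 q3-b->q4 q4-a->q4 q4-b->q0

Keep the running count of `b`s modulo 5: each `b` advances along the cycle q0 → q1 → q2 → q3 → q4 → q0 while other symbols loop. Accept at q0.
        a   b  
>* q0   q0  q1 
   q1   q1  q2 
   q2   q2  q3 
   q3   q3  q4 
   q4   q4  q0 
(> = start, * = accepting)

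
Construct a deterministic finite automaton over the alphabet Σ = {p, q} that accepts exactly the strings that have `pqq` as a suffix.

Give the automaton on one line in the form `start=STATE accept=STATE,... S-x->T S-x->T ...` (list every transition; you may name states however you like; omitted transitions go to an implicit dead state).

Let each state record the length of the longest suffix of the input read so far that is also a prefix of `pqq`. s1 means the last symbol is `p`; s2 means the last 2 symbols are `pq`; s3 means the last 3 symbols are `pqq`. Accept only at s3, where the string currently ends in `pqq`.
With 4 states:
        p   q  
>  s0   s1  s0 
   s1   s1  s2 
   s2   s1  s3 
 * s3   s1  s0 
(> = start, * = accepting)

start=s0 accept=s3 s0-p->s1 s0-q->s0 s1-p->s1 s1-q->s2 s2-p->s1 s2-q->s3 s3-p->s1 s3-q->s0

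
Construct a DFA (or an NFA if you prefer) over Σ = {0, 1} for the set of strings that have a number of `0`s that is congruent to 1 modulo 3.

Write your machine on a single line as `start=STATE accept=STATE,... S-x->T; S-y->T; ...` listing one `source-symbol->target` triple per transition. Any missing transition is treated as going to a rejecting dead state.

start=q0; accept=q1; q0-0->q1; q0-1->q0; q1-0->q2; q1-1->q1; q2-0->q0; q2-1->q2

The only thing that matters is how many `0`s have appeared, reduced mod 3. Use one state per residue: q0 for 0, …, q2 for 2. Reading `0` moves to the next residue; anything else stays put. q1 is accepting.
        0   1  
>  q0   q1  q0 
 * q1   q2  q1 
   q2   q0  q2 
(> = start, * = accepting)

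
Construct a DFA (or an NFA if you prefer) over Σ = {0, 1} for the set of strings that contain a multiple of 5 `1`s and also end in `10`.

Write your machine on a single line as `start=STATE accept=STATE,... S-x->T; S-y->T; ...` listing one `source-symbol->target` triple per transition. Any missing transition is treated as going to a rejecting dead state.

start=q0; accept=q14; q0-0->q0; q0-1->q1; q1-0->q2; q1-1->q3; q2-0->q4; q2-1->q3; q3-0->q5; q3-1->q6; q4-0->q4; q4-1->q3; q5-0->q7; q5-1->q6; q6-0->q8; q6-1->q9; q7-0->q7; q7-1->q6; q8-0->q10; q8-1->q9; q9-0->q11; q9-1->q12; q10-0->q10; q10-1->q9; q11-0->q13; q11-1->q12; q12-0->q14; q12-1->q1; q13-0->q13; q13-1->q12; q14-0->q0; q14-1->q1

Handle the two conditions separately and then intersect. One (5 states) tracks the count of `1`s modulo 5; the other (3 states) tracks how much of the suffix `10` has currently been matched. Each combined state is a pair, one component from each; accept when both components accept.
          0    1  
>  q0     q0   q1 
   q1     q2   q3 
   q2     q4   q3 
   q3     q5   q6 
   q4     q4   q3 
   q5     q7   q6 
   q6     q8   q9 
   q7     q7   q6 
   q8    q10   q9 
   q9    q11  q12 
   q10   q10   q9 
   q11   q13  q12 
   q12   q14   q1 
   q13   q13  q12 
 * q14    q0   q1 
(> = start, * = accepting)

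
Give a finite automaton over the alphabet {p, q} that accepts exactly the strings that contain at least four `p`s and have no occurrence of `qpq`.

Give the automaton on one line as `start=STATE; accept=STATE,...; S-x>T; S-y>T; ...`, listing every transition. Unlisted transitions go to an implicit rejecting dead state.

start=s0; accept=s10,s14,s15,s16,s18,s19; s0-p>s1; s0-q>s2; s1-p>s3; s1-q>s4; s2-p>s5; s2-q>s2; s3-p>s6; s3-q>s7; s4-p>s8; s4-q>s4; s5-p>s3; s5-q>s9; s6-p>s10; s6-q>s11; s7-p>s12; s7-q>s7; s8-p>s6; s8-q>s13; s9-p>s13; s9-q>s9; s10-p>s14; s10-q>s15; s11-p>s16; s11-q>s11; s12-p>s10; s12-q>s17; s13-p>s17; s13-q>s13; s14-p>s14; s14-q>s18; s15-p>s19; s15-q>s15; s16-p>s14; s16-q>s20; s17-p>s20; s17-q>s17; s18-p>s19; s18-q>s18; s19-p>s14; s19-q>s21; s20-p>s21; s20-q>s20; s21-p>s21; s21-q>s21

Run two small machines in parallel and take their product. One (6 states) tracks the count of `p`s, saturating at 5; the other (4 states) tracks partial matches of the forbidden pattern `qpq`. Each combined state is a pair, one component from each; accept when both components accept.
22 states suffice.
          p    q  
>  s0     s1   s2 
   s1     s3   s4 
   s2     s5   s2 
   s3     s6   s7 
   s4     s8   s4 
   s5     s3   s9 
   s6    s10  s11 
   s7    s12   s7 
   s8     s6  s13 
   s9    s13   s9 
 * s10   s14  s15 
   s11   s16  s11 
   s12   s10  s17 
   s13   s17  s13 
 * s14   s14  s18 
 * s15   s19  s15 
 * s16   s14  s20 
   s17   s20  s17 
 * s18   s19  s18 
 * s19   s14  s21 
   s20   s21  s20 
   s21   s21  s21 
(> = start, * = accepting)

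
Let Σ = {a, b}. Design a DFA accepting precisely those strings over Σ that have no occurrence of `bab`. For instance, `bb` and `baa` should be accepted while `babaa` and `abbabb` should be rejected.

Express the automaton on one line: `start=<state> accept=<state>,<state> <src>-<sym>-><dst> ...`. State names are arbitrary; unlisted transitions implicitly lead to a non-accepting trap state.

start=S0 accept=S0,S1,S2 S0-a->S0 S0-b->S1 S1-a->S2 S1-b->S1 S2-a->S0 S2-b->S3 S3-a->S3 S3-b->S3

This is the complement of 'contains `bab`'. Use the same substring-matching states — S0 through S3 holding how much of `bab` has just been matched — but flip the accepting set: everything except the trap S3 accepts.
4 states suffice.
        a   b  
>* S0   S0  S1 
 * S1   S2  S1 
 * S2   S0  S3 
   S3   S3  S3 
(> = start, * = accepting)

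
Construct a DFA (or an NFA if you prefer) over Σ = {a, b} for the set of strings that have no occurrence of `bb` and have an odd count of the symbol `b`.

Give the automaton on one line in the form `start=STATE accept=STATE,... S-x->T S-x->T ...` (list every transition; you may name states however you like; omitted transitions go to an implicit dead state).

start=q0 accept=q1,q2 q0-a->q0 q0-b->q1 q1-a->q2 q1-b->q3 q2-a->q2 q2-b->q4 q3-a->q3 q3-b->q3 q4-a->q0 q4-b->q3

Build one automaton per condition and run them in lockstep. The first has 3 states tracking partial matches of the forbidden pattern `bb`; the second has 2 states tracking the count of `b`s modulo 2. A product state is a pair (one from each), accepting exactly when both do. Equivalent product states are then merged.
        a   b  
>  q0   q0  q1 
 * q1   q2  q3 
 * q2   q2  q4 
   q3   q3  q3 
   q4   q0  q3 
(> = start, * = accepting)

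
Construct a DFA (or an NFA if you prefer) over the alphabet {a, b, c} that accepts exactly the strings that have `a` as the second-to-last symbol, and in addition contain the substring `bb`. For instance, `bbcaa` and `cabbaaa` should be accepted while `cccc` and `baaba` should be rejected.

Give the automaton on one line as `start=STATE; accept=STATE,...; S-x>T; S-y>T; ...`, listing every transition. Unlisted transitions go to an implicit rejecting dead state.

start=q0; accept=q4,q5; q0-a>q0; q0-b>q1; q0-c>q0; q1-a>q0; q1-b>q2; q1-c>q0; q2-a>q3; q2-b>q2; q2-c>q2; q3-a>q4; q3-b>q5; q3-c>q5; q4-a>q4; q4-b>q5; q4-c>q5; q5-a>q3; q5-b>q2; q5-c>q2

Build one automaton per condition and run them in lockstep. The first has 13 states tracking the last 2 symbols read; the second has 3 states tracking whether and how much of `bb` has been seen. A product state is a pair (one from each), accepting exactly when both do. Minimizing collapses redundant product states.
A 6-state machine:
        a   b   c  
>  q0   q0  q1  q0 
   q1   q0  q2  q0 
   q2   q3  q2  q2 
   q3   q4  q5  q5 
 * q4   q4  q5  q5 
 * q5   q3  q2  q2 
(> = start, * = accepting)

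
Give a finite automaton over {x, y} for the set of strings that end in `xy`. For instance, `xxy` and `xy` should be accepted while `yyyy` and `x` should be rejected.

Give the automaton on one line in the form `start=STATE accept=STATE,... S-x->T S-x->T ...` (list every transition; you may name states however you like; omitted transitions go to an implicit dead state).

start=A accept=C A-x->B A-y->A B-x->B B-y->C C-x->B C-y->A

Remember how much of `xy` the current input suffix matches. State A means no match yet; B means the last symbol is `x`; C means the last 2 symbols are `xy`. Only C accepts. On a mismatch, fall back to the longest proper suffix that is still a prefix of `xy`.
A 3-state machine:
       x  y 
>  A   B  A 
   B   B  C 
 * C   B  A 
(> = start, * = accepting)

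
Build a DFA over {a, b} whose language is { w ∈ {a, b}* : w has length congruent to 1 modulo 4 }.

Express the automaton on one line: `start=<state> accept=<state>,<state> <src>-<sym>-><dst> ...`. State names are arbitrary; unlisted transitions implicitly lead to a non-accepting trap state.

Only the length mod 4 matters, so use a 4-cycle: from any state, every input symbol moves to the next state, wrapping q3 back to q0. Mark q1 accepting.
        a   b  
>  q0   q1  q1 
 * q1   q2  q2 
   q2   q3  q3 
   q3   q0  q0 
(> = start, * = accepting)

start=q0 accept=q1 q0-a->q1 q0-b->q1 q1-a->q2 q1-b->q2 q2-a->q3 q2-b->q3 q3-a->q0 q3-b->q0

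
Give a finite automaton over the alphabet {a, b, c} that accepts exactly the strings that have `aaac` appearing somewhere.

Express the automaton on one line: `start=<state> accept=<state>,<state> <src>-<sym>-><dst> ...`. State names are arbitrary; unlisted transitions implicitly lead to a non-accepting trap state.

start=S0 accept=S4 S0-a->S1 S0-b->S0 S0-c->S0 S1-a->S2 S1-b->S0 S1-c->S0 S2-a->S3 S2-b->S0 S2-c->S0 S3-a->S3 S3-b->S0 S3-c->S4 S4-a->S4 S4-b->S4 S4-c->S4

States S0..S3 record the length of the longest prefix of `aaac` that matches the current input suffix. Reaching S4 means `aaac` has been seen, and we stay there forever. Accept from S4.
5 states suffice.
        a   b   c  
>  S0   S1  S0  S0 
   S1   S2  S0  S0 
   S2   S3  S0  S0 
   S3   S3  S0  S4 
 * S4   S4  S4  S4 
(> = start, * = accepting)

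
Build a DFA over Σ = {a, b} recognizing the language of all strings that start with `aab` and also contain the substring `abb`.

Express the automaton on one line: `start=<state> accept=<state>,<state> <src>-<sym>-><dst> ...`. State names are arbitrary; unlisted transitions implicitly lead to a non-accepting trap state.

Build one automaton per condition and run them in lockstep. The first has 5 states tracking whether the input so far still matches the prefix `aab`; the second has 4 states tracking whether and how much of `abb` has been seen. A product state is a pair (one from each), accepting exactly when both do. After merging equivalent states the machine shrinks.
A 7-state machine:
        a   b  
>  S0   S1  S2 
   S1   S3  S2 
   S2   S2  S2 
   S3   S2  S4 
   S4   S5  S6 
   S5   S5  S4 
 * S6   S6  S6 
(> = start, * = accepting)

start=S0 accept=S6 S0-a->S1 S0-b->S2 S1-a->S3 S1-b->S2 S2-a->S2 S2-b->S2 S3-a->S2 S3-b->S4 S4-a->S5 S4-b->S6 S5-a->S5 S5-b->S4 S6-a->S6 S6-b->S6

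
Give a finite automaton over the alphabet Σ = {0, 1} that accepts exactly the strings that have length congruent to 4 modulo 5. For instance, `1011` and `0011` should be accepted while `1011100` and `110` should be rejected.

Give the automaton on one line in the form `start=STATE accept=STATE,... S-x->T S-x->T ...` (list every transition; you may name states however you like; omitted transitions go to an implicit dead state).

start=q0 accept=q4 q0-0->q1 q0-1->q1 q1-0->q2 q1-1->q2 q2-0->q3 q2-1->q3 q3-0->q4 q3-1->q4 q4-0->q0 q4-1->q0

Only the length mod 5 matters, so use a 5-cycle: from any state, every input symbol moves to the next state, wrapping q4 back to q0. Mark q4 accepting.
5 states suffice.
        0   1  
>  q0   q1  q1 
   q1   q2  q2 
   q2   q3  q3 
   q3   q4  q4 
 * q4   q0  q0 
(> = start, * = accepting)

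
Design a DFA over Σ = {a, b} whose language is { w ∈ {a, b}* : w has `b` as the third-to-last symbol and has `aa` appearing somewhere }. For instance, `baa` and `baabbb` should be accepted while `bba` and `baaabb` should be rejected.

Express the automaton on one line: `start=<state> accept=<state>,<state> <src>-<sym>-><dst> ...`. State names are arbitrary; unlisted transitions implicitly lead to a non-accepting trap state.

start=q0 accept=q11,q17,q18,q19 q0-a->q1 q0-b->q2 q1-a->q3 q1-b->q4 q2-a->q5 q2-b->q6 q3-a->q7 q3-b->q8 q4-a->q9 q4-b->q10 q5-a->q11 q5-b->q12 q6-a->q13 q6-b->q14 q7-a->q7 q7-b->q8 q8-a->q15 q8-b->q16 q9-a->q11 q9-b->q12 q10-a->q13 q10-b->q14 q11-a->q7 q11-b->q8 q12-a->q9 q12-b->q10 q13-a->q11 q13-b->q12 q14-a->q13 q14-b->q14 q15-a->q11 q15-b->q17 q16-a->q18 q16-b->q19 q17-a->q15 q17-b->q16 q18-a->q11 q18-b->q17 q19-a->q18 q19-b->q19

Run two small machines in parallel and take their product. One (15 states) tracks the last 3 symbols read; the other (3 states) tracks whether and how much of `aa` has been seen. Each combined state is a pair, one component from each; accept when both components accept.
A 20-state machine:
          a    b  
>  q0     q1   q2 
   q1     q3   q4 
   q2     q5   q6 
   q3     q7   q8 
   q4     q9  q10 
   q5    q11  q12 
   q6    q13  q14 
   q7     q7   q8 
   q8    q15  q16 
   q9    q11  q12 
   q10   q13  q14 
 * q11    q7   q8 
   q12    q9  q10 
   q13   q11  q12 
   q14   q13  q14 
   q15   q11  q17 
   q16   q18  q19 
 * q17   q15  q16 
 * q18   q11  q17 
 * q19   q18  q19 
(> = start, * = accepting)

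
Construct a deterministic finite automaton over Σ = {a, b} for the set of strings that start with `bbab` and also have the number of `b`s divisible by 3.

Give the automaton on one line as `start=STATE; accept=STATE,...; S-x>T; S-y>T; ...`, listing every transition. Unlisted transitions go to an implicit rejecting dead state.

Run two small machines in parallel and take their product. The first has 6 states tracking whether the input so far still matches the prefix `bbab`; the second has 3 states tracking the count of `b`s modulo 3. A product state is a pair (one from each), accepting exactly when both do. Minimizing collapses redundant product states.
        a   b  
>  s0   s1  s2 
   s1   s1  s1 
   s2   s1  s3 
   s3   s4  s1 
   s4   s1  s5 
 * s5   s5  s6 
   s6   s6  s7 
   s7   s7  s5 
(> = start, * = accepting)

start=s0; accept=s5; s0-a>s1; s0-b>s2; s1-a>s1; s1-b>s1; s2-a>s1; s2-b>s3; s3-a>s4; s3-b>s1; s4-a>s1; s4-b>s5; s5-a>s5; s5-b>s6; s6-a>s6; s6-b>s7; s7-a>s7; s7-b>s5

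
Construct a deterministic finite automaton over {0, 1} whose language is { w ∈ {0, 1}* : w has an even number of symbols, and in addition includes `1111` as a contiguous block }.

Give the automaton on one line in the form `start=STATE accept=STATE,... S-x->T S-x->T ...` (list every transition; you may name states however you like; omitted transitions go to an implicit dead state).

Build one automaton per condition and run them in lockstep. The first has 2 states tracking the input length modulo 2; the second has 5 states tracking whether and how much of `1111` has been seen. A product state is a pair (one from each), accepting exactly when both do.
A 10-state machine:
        0   1  
>  q0   q1  q2 
   q1   q0  q3 
   q2   q0  q4 
   q3   q1  q5 
   q4   q1  q6 
   q5   q0  q7 
   q6   q0  q8 
   q7   q1  q9 
 * q8   q9  q9 
   q9   q8  q8 
(> = start, * = accepting)

start=q0 accept=q8 q0-0->q1 q0-1->q2 q1-0->q0 q1-1->q3 q2-0->q0 q2-1->q4 q3-0->q1 q3-1->q5 q4-0->q1 q4-1->q6 q5-0->q0 q5-1->q7 q6-0->q0 q6-1->q8 q7-0->q1 q7-1->q9 q8-0->q9 q8-1->q9 q9-0->q8 q9-1->q8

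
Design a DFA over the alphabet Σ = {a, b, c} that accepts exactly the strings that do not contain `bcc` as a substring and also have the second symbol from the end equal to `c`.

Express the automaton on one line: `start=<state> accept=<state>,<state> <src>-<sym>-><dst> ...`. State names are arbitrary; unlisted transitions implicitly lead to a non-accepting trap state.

Run two small machines in parallel and take their product. One (4 states) tracks partial matches of the forbidden pattern `bcc`; the other (13 states) tracks the last 2 symbols read. Each combined state is a pair, one component from each; accept when both components accept. Minimizing collapses redundant product states.
        a   b   c  
>  s0   s0  s1  s2 
   s1   s0  s1  s3 
   s2   s4  s5  s6 
   s3   s4  s5  s7 
 * s4   s0  s1  s2 
 * s5   s0  s1  s3 
 * s6   s4  s5  s6 
   s7   s7  s7  s7 
(> = start, * = accepting)

start=s0 accept=s4,s5,s6 s0-a->s0 s0-b->s1 s0-c->s2 s1-a->s0 s1-b->s1 s1-c->s3 s2-a->s4 s2-b->s5 s2-c->s6 s3-a->s4 s3-b->s5 s3-c->s7 s4-a->s0 s4-b->s1 s4-c->s2 s5-a->s0 s5-b->s1 s5-c->s3 s6-a->s4 s6-b->s5 s6-c->s6 s7-a->s7 s7-b->s7 s7-c->s7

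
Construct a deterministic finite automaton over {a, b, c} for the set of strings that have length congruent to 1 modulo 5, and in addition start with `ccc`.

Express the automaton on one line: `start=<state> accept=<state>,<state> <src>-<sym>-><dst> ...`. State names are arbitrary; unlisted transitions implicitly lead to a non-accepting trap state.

start=S0 accept=S11 S0-a->S1 S0-b->S1 S0-c->S2 S1-a->S3 S1-b->S3 S1-c->S3 S2-a->S3 S2-b->S3 S2-c->S4 S3-a->S5 S3-b->S5 S3-c->S5 S4-a->S5 S4-b->S5 S4-c->S6 S5-a->S7 S5-b->S7 S5-c->S7 S6-a->S8 S6-b->S8 S6-c->S8 S7-a->S9 S7-b->S9 S7-c->S9 S8-a->S10 S8-b->S10 S8-c->S10 S9-a->S1 S9-b->S1 S9-c->S1 S10-a->S11 S10-b->S11 S10-c->S11 S11-a->S12 S11-b->S12 S11-c->S12 S12-a->S6 S12-b->S6 S12-c->S6

Run two small machines in parallel and take their product. The first has 5 states tracking the input length modulo 5; the second has 5 states tracking whether the input so far still matches the prefix `ccc`. A product state is a pair (one from each), accepting exactly when both do.
13 states suffice.
          a    b    c  
>  S0     S1   S1   S2 
   S1     S3   S3   S3 
   S2     S3   S3   S4 
   S3     S5   S5   S5 
   S4     S5   S5   S6 
   S5     S7   S7   S7 
   S6     S8   S8   S8 
   S7     S9   S9   S9 
   S8    S10  S10  S10 
   S9     S1   S1   S1 
   S10   S11  S11  S11 
 * S11   S12  S12  S12 
   S12    S6   S6   S6 
(> = start, * = accepting)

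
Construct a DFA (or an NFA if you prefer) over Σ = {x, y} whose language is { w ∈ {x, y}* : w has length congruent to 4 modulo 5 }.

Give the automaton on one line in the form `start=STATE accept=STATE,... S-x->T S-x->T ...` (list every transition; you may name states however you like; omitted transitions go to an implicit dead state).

Count input length modulo 5: every symbol advances one step around the cycle q0 → q1 → q2 → q3 → q4 → q0. Accept at q4.
        x   y  
>  q0   q1  q1 
   q1   q2  q2 
   q2   q3  q3 
   q3   q4  q4 
 * q4   q0  q0 
(> = start, * = accepting)

start=q0 accept=q4 q0-x->q1 q0-y->q1 q1-x->q2 q1-y->q2 q2-x->q3 q2-y->q3 q3-x->q4 q3-y->q4 q4-x->q0 q4-y->q0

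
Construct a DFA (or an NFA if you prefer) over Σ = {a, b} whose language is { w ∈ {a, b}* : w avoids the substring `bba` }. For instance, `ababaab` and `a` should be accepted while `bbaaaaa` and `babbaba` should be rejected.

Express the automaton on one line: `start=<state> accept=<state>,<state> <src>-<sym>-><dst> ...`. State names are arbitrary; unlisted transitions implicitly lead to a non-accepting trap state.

This is the complement of 'contains `bba`'. Use the same substring-matching states — q0 through q3 holding how much of `bba` has just been matched — but flip the accepting set: everything except the trap q3 accepts.
With 4 states:
        a   b  
>* q0   q0  q1 
 * q1   q0  q2 
 * q2   q3  q2 
   q3   q3  q3 
(> = start, * = accepting)

start=q0 accept=q0,q1,q2 q0-a->q0 q0-b->q1 q1-a->q0 q1-b->q2 q2-a->q3 q2-b->q2 q3-a->q3 q3-b->q3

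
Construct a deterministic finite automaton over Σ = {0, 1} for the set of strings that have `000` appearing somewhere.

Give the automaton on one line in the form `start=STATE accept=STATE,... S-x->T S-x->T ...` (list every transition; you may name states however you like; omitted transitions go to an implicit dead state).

Track how much of `000` has been matched so far: state S0 is no progress, S3 is the absorbing accept state reached once `000` has occurred. Intermediate states record partial matches; on a mismatch, fall back to the longest reusable overlap.
A 4-state machine:
        0   1  
>  S0   S1  S0 
   S1   S2  S0 
   S2   S3  S0 
 * S3   S3  S3 
(> = start, * = accepting)

start=S0 accept=S3 S0-0->S1 S0-1->S0 S1-0->S2 S1-1->S0 S2-0->S3 S2-1->S0 S3-0->S3 S3-1->S3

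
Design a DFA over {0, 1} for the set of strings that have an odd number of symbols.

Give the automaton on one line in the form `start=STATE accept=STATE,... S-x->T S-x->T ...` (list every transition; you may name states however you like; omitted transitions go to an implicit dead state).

start=A accept=B A-0->B A-1->B B-0->A B-1->A

Count input length modulo 2: every symbol advances one step around the cycle A → B → A. Accept at B.
2 states suffice.
       0  1 
>  A   B  B 
 * B   A  A 
(> = start, * = accepting)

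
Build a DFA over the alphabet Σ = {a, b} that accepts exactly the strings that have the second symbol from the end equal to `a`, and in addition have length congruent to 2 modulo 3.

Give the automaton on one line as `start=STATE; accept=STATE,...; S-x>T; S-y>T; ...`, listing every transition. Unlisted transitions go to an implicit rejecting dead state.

Build one automaton per condition and run them in lockstep. The first has 7 states tracking the last 2 symbols read; the second has 3 states tracking the input length modulo 3. A product state is a pair (one from each), accepting exactly when both do.
15 states suffice.
          a    b  
>  S0     S1   S2 
   S1     S3   S4 
   S2     S5   S6 
 * S3     S7   S8 
 * S4     S9  S10 
   S5     S7   S8 
   S6     S9  S10 
   S7    S11  S12 
   S8    S13  S14 
   S9    S11  S12 
   S10   S13  S14 
   S11    S3   S4 
   S12    S5   S6 
   S13    S3   S4 
   S14    S5   S6 
(> = start, * = accepting)

start=S0; accept=S3,S4; S0-a>S1; S0-b>S2; S1-a>S3; S1-b>S4; S2-a>S5; S2-b>S6; S3-a>S7; S3-b>S8; S4-a>S9; S4-b>S10; S5-a>S7; S5-b>S8; S6-a>S9; S6-b>S10; S7-a>S11; S7-b>S12; S8-a>S13; S8-b>S14; S9-a>S11; S9-b>S12; S10-a>S13; S10-b>S14; S11-a>S3; S11-b>S4; S12-a>S5; S12-b>S6; S13-a>S3; S13-b>S4; S14-a>S5; S14-b>S6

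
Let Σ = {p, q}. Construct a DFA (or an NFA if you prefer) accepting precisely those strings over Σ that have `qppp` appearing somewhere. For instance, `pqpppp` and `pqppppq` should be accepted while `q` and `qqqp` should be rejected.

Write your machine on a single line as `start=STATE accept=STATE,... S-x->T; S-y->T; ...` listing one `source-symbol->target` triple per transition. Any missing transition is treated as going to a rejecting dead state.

Track how much of `qppp` has been matched so far: state s0 is no progress, s4 is the absorbing accept state reached once `qppp` has occurred. Intermediate states record partial matches; on a mismatch, fall back to the longest reusable overlap.
5 states suffice.
        p   q  
>  s0   s0  s1 
   s1   s2  s1 
   s2   s3  s1 
   s3   s4  s1 
 * s4   s4  s4 
(> = start, * = accepting)

start=s0; accept=s4; s0-p->s0; s0-q->s1; s1-p->s2; s1-q->s1; s2-p->s3; s2-q->s1; s3-p->s4; s3-q->s1; s4-p->s4; s4-q->s4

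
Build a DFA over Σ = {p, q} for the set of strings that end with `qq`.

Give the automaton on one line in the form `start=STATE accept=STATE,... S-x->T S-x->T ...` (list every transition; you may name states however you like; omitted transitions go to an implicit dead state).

Let each state record the length of the longest suffix of the input read so far that is also a prefix of `qq`. s1 means the last symbol is `q`; s2 means the last 2 symbols are `qq`. Accept only at s2, where the string currently ends in `qq`.
With 3 states:
        p   q  
>  s0   s0  s1 
   s1   s0  s2 
 * s2   s0  s2 
(> = start, * = accepting)

start=s0 accept=s2 s0-p->s0 s0-q->s1 s1-p->s0 s1-q->s2 s2-p->s0 s2-q->s2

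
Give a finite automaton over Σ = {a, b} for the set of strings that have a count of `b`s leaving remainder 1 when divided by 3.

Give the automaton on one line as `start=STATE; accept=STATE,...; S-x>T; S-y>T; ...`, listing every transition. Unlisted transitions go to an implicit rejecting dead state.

Keep the running count of `b`s modulo 3: each `b` advances along the cycle S0 → S1 → S2 → S0 while other symbols loop. Accept at S1.
3 states suffice.
        a   b  
>  S0   S0  S1 
 * S1   S1  S2 
   S2   S2  S0 
(> = start, * = accepting)

start=S0; accept=S1; S0-a>S0; S0-b>S1; S1-a>S1; S1-b>S2; S2-a>S2; S2-b>S0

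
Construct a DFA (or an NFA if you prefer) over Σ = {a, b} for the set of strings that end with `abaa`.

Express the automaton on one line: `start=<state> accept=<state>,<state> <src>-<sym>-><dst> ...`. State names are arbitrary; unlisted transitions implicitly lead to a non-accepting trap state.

Remember how much of `abaa` the current input suffix matches. State S0 means no match yet; S1 means the last symbol is `a`; S2 means the last 2 symbols are `ab`; S3 means the last 3 symbols are `aba`; S4 means the last 4 symbols are `abaa`. Only S4 accepts. On a mismatch, fall back to the longest proper suffix that is still a prefix of `abaa`.
With 5 states:
        a   b  
>  S0   S1  S0 
   S1   S1  S2 
   S2   S3  S0 
   S3   S4  S2 
 * S4   S1  S2 
(> = start, * = accepting)

start=S0 accept=S4 S0-a->S1 S0-b->S0 S1-a->S1 S1-b->S2 S2-a->S3 S2-b->S0 S3-a->S4 S3-b->S2 S4-a->S1 S4-b->S2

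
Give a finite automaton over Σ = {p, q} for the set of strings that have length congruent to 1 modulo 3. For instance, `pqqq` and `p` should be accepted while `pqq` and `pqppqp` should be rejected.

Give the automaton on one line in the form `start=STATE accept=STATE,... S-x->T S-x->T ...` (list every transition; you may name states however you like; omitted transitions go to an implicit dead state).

start=s0 accept=s1 s0-p->s1 s0-q->s1 s1-p->s2 s1-q->s2 s2-p->s0 s2-q->s0

Only the length mod 3 matters, so use a 3-cycle: from any state, every input symbol moves to the next state, wrapping s2 back to s0. Mark s1 accepting.
With 3 states:
        p   q  
>  s0   s1  s1 
 * s1   s2  s2 
   s2   s0  s0 
(> = start, * = accepting)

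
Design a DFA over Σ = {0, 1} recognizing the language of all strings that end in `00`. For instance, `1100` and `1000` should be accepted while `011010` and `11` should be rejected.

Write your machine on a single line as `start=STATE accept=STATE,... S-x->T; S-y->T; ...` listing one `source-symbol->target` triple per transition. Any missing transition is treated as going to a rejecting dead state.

Remember how much of `00` the current input suffix matches. State s0 means no match yet; s1 means the last symbol is `0`; s2 means the last 2 symbols are `00`. Only s2 accepts. On a mismatch, fall back to the longest proper suffix that is still a prefix of `00`.
        0   1  
>  s0   s1  s0 
   s1   s2  s0 
 * s2   s2  s0 
(> = start, * = accepting)

start=s0; accept=s2; s0-0->s1; s0-1->s0; s1-0->s2; s1-1->s0; s2-0->s2; s2-1->s0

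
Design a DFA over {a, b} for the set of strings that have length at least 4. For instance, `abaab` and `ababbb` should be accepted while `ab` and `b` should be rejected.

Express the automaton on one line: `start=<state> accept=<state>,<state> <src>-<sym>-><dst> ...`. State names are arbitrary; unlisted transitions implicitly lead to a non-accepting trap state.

Count input length up to 5: every symbol moves from q0 toward q5, which means 'more than 4' and absorbs. Accept from {q4, q5}.
With 6 states:
        a   b  
>  q0   q1  q1 
   q1   q2  q2 
   q2   q3  q3 
   q3   q4  q4 
 * q4   q5  q5 
 * q5   q5  q5 
(> = start, * = accepting)

start=q0 accept=q4,q5 q0-a->q1 q0-b->q1 q1-a->q2 q1-b->q2 q2-a->q3 q2-b->q3 q3-a->q4 q3-b->q4 q4-a->q5 q4-b->q5 q5-a->q5 q5-b->q5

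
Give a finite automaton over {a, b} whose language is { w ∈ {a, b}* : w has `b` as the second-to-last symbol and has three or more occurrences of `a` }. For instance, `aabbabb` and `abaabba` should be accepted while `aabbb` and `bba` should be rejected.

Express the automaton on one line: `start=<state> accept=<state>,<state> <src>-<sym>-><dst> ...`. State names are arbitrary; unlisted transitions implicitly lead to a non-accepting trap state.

Handle the two conditions separately and then intersect. The first has 7 states tracking the last 2 symbols read; the second has 5 states tracking the count of `a`s, saturating at 4. A product state is a pair (one from each), accepting exactly when both do. After merging equivalent states the machine shrinks.
With 8 states:
        a   b  
>  q0   q1  q0 
   q1   q2  q1 
   q2   q3  q4 
   q3   q3  q5 
   q4   q6  q4 
   q5   q6  q7 
 * q6   q3  q5 
 * q7   q6  q7 
(> = start, * = accepting)

start=q0 accept=q6,q7 q0-a->q1 q0-b->q0 q1-a->q2 q1-b->q1 q2-a->q3 q2-b->q4 q3-a->q3 q3-b->q5 q4-a->q6 q4-b->q4 q5-a->q6 q5-b->q7 q6-a->q3 q6-b->q5 q7-a->q6 q7-b->q7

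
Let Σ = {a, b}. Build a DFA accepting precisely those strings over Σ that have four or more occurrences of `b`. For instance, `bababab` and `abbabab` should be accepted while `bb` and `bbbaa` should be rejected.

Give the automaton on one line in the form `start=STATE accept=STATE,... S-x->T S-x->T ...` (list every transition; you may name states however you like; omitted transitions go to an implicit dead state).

Only the number of `b`s matters, and only up to 5. Make a chain q0 → q1 → q2 → q3 → q4 → q5 advanced by each `b` (with q5 absorbing); every other symbol self-loops. The accepting set is {q4, q5}.
With 6 states:
        a   b  
>  q0   q0  q1 
   q1   q1  q2 
   q2   q2  q3 
   q3   q3  q4 
 * q4   q4  q5 
 * q5   q5  q5 
(> = start, * = accepting)

start=q0 accept=q4,q5 q0-a->q0 q0-b->q1 q1-a->q1 q1-b->q2 q2-a->q2 q2-b->q3 q3-a->q3 q3-b->q4 q4-a->q4 q4-b->q5 q5-a->q5 q5-b->q5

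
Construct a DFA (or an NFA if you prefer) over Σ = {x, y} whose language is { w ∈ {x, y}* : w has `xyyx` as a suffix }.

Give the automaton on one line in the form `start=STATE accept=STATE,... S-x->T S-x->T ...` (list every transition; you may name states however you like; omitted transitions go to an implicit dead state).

start=A accept=E A-x->B A-y->A B-x->B B-y->C C-x->B C-y->D D-x->E D-y->A E-x->B E-y->C

Let each state record the length of the longest suffix of the input read so far that is also a prefix of `xyyx`. B means the last symbol is `x`; C means the last 2 symbols are `xy`; D means the last 3 symbols are `xyy`; E means the last 4 symbols are `xyyx`. Accept only at E, where the string currently ends in `xyyx`.
A 5-state machine:
       x  y 
>  A   B  A 
   B   B  C 
   C   B  D 
   D   E  A 
 * E   B  C 
(> = start, * = accepting)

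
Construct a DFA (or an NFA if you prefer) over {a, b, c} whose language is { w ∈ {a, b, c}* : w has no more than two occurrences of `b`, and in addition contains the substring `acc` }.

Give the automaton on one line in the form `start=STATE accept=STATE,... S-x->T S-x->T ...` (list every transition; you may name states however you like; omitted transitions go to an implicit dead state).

Handle the two conditions separately and then intersect. One (4 states) tracks the count of `b`s, saturating at 3; the other (4 states) tracks whether and how much of `acc` has been seen. Each combined state is a pair, one component from each; accept when both components accept. Equivalent product states are then merged.
With 13 states:
          a    b    c  
>  q0     q1   q2   q0 
   q1     q1   q2   q3 
   q2     q4   q5   q2 
   q3     q1   q2   q6 
   q4     q4   q5   q7 
   q5     q8   q9   q5 
 * q6     q6  q10   q6 
   q7     q4   q5  q10 
   q8     q8   q9  q11 
   q9     q9   q9   q9 
 * q10   q10  q12  q10 
   q11    q8   q9  q12 
 * q12   q12   q9  q12 
(> = start, * = accepting)

start=q0 accept=q6,q10,q12 q0-a->q1 q0-b->q2 q0-c->q0 q1-a->q1 q1-b->q2 q1-c->q3 q2-a->q4 q2-b->q5 q2-c->q2 q3-a->q1 q3-b->q2 q3-c->q6 q4-a->q4 q4-b->q5 q4-c->q7 q5-a->q8 q5-b->q9 q5-c->q5 q6-a->q6 q6-b->q10 q6-c->q6 q7-a->q4 q7-b->q5 q7-c->q10 q8-a->q8 q8-b->q9 q8-c->q11 q9-a->q9 q9-b->q9 q9-c->q9 q10-a->q10 q10-b->q12 q10-c->q10 q11-a->q8 q11-b->q9 q11-c->q12 q12-a->q12 q12-b->q9 q12-c->q12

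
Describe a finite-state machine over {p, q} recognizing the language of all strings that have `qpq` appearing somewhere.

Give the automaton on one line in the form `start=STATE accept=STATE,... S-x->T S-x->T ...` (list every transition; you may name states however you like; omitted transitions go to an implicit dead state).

start=S0 accept=S3 S0-p->S0 S0-q->S1 S1-p->S2 S1-q->S1 S2-p->S0 S2-q->S3 S3-p->S3 S3-q->S3

Track how much of `qpq` has been matched so far: state S0 is no progress, S3 is the absorbing accept state reached once `qpq` has occurred. Intermediate states record partial matches; on a mismatch, fall back to the longest reusable overlap.
        p   q  
>  S0   S0  S1 
   S1   S2  S1 
   S2   S0  S3 
 * S3   S3  S3 
(> = start, * = accepting)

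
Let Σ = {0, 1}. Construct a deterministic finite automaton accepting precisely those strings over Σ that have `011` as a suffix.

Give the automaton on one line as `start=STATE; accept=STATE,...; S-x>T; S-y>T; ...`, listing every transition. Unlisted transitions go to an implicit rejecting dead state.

Let each state record the length of the longest suffix of the input read so far that is also a prefix of `011`. B means the last symbol is `0`; C means the last 2 symbols are `01`; D means the last 3 symbols are `011`. Accept only at D, where the string currently ends in `011`.
A 4-state machine:
       0  1 
>  A   B  A 
   B   B  C 
   C   B  D 
 * D   B  A 
(> = start, * = accepting)

start=A; accept=D; A-0>B; A-1>A; B-0>B; B-1>C; C-0>B; C-1>D; D-0>B; D-1>A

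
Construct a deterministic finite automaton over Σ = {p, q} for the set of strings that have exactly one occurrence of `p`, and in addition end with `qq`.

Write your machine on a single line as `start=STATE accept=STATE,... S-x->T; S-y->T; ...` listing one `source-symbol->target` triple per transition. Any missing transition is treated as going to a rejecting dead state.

start=A; accept=H; A-p->B; A-q->C; B-p->D; B-q->E; C-p->B; C-q->F; D-p->D; D-q->G; E-p->D; E-q->H; F-p->B; F-q->F; G-p->D; G-q->I; H-p->D; H-q->H; I-p->D; I-q->I

Build one automaton per condition and run them in lockstep. One (3 states) tracks the count of `p`s, saturating at 2; the other (3 states) tracks how much of the suffix `qq` has currently been matched. Each combined state is a pair, one component from each; accept when both components accept.
9 states suffice.
       p  q 
>  A   B  C 
   B   D  E 
   C   B  F 
   D   D  G 
   E   D  H 
   F   B  F 
   G   D  I 
 * H   D  H 
   I   D  I 
(> = start, * = accepting)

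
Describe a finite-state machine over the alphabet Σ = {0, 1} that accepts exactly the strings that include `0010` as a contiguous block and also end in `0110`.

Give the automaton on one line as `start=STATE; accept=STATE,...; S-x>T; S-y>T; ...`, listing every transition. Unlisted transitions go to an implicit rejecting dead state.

Handle the two conditions separately and then intersect. The first has 5 states tracking whether and how much of `0010` has been seen; the second has 5 states tracking how much of the suffix `0110` has currently been matched. A product state is a pair (one from each), accepting exactly when both do. After merging equivalent states the machine shrinks.
A 9-state machine:
        0   1  
>  q0   q1  q0 
   q1   q2  q0 
   q2   q2  q3 
   q3   q4  q0 
   q4   q4  q5 
   q5   q4  q6 
   q6   q7  q8 
 * q7   q4  q5 
   q8   q4  q8 
(> = start, * = accepting)

start=q0; accept=q7; q0-0>q1; q0-1>q0; q1-0>q2; q1-1>q0; q2-0>q2; q2-1>q3; q3-0>q4; q3-1>q0; q4-0>q4; q4-1>q5; q5-0>q4; q5-1>q6; q6-0>q7; q6-1>q8; q7-0>q4; q7-1>q5; q8-0>q4; q8-1>q8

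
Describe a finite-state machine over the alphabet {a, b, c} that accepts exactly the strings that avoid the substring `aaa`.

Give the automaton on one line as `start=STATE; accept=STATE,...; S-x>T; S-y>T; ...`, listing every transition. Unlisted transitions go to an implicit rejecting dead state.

start=q0; accept=q0,q1,q2; q0-a>q1; q0-b>q0; q0-c>q0; q1-a>q2; q1-b>q0; q1-c>q0; q2-a>q3; q2-b>q0; q2-c>q0; q3-a>q3; q3-b>q3; q3-c>q3

Track partial matches of the forbidden pattern `aaa`. State q3 is a dead state reached once `aaa` has occurred; every other state accepts. q0 means no part of `aaa` is currently matched.
With 4 states:
        a   b   c  
>* q0   q1  q0  q0 
 * q1   q2  q0  q0 
 * q2   q3  q0  q0 
   q3   q3  q3  q3 
(> = start, * = accepting)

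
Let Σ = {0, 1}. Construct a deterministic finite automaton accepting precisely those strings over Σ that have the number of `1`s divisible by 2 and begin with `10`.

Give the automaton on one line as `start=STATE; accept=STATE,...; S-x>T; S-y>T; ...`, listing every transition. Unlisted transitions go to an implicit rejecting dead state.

Run two small machines in parallel and take their product. The first has 2 states tracking the count of `1`s modulo 2; the second has 4 states tracking whether the input so far still matches the prefix `10`. A product state is a pair (one from each), accepting exactly when both do.
With 6 states:
        0   1  
>  S0   S1  S2 
   S1   S1  S3 
   S2   S4  S1 
   S3   S3  S1 
   S4   S4  S5 
 * S5   S5  S4 
(> = start, * = accepting)

start=S0; accept=S5; S0-0>S1; S0-1>S2; S1-0>S1; S1-1>S3; S2-0>S4; S2-1>S1; S3-0>S3; S3-1>S1; S4-0>S4; S4-1>S5; S5-0>S5; S5-1>S4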